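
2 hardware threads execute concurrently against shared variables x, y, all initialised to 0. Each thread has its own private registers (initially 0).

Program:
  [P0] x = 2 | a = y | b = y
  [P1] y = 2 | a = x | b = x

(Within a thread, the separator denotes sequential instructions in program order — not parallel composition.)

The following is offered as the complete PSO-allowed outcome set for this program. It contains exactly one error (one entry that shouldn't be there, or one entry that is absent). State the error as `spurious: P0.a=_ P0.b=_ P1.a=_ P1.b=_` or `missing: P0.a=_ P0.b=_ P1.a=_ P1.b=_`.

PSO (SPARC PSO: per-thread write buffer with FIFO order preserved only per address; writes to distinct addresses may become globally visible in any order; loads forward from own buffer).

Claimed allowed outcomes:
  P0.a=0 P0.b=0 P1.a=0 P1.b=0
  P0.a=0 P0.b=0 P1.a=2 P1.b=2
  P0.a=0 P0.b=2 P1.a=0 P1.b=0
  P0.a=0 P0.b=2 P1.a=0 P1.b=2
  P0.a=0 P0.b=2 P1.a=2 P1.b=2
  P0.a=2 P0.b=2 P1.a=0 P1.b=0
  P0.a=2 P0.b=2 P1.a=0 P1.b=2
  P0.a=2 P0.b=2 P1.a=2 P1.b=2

missing: P0.a=0 P0.b=0 P1.a=0 P1.b=2

outcome vector order: (P0.a,P0.b,P1.a,P1.b)
PSO (9): (0,0,0,0), (0,0,0,2), (0,0,2,2), (0,2,0,0), (0,2,0,2), (0,2,2,2), (2,2,0,0), (2,2,0,2), (2,2,2,2)
PSO∖claimed = {(0,0,0,2)}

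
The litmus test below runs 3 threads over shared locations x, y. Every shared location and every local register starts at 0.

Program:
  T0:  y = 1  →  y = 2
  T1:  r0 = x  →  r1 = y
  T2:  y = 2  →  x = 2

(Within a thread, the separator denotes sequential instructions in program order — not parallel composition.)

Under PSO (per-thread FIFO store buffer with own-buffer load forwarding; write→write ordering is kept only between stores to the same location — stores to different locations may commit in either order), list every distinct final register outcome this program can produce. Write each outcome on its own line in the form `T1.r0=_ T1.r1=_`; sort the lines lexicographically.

T1.r0=0 T1.r1=0
T1.r0=0 T1.r1=1
T1.r0=0 T1.r1=2
T1.r0=2 T1.r1=0
T1.r0=2 T1.r1=1
T1.r0=2 T1.r1=2

outcome vector order: (T1.r0,T1.r1)
|PSO outcomes| = 6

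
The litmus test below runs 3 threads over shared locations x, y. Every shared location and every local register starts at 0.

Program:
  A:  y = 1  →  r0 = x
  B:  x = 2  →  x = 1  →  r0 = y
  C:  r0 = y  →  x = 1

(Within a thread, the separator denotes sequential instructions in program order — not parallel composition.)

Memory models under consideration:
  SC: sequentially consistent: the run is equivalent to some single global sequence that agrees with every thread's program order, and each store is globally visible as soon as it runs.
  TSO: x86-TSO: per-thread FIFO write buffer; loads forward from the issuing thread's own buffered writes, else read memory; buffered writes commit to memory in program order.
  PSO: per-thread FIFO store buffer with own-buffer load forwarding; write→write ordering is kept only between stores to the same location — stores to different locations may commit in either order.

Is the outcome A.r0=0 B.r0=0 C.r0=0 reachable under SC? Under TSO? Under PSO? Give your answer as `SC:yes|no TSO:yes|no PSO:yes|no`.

SC:no TSO:yes PSO:yes

outcome vector order: (A.r0,B.r0,C.r0)
SC (8): 010, 011, 100, 101, 110, 111, 210, 211
TSO (12): 000, 001, 010, 011, 100, 101, 110, 111, 200, 201, 210, 211
PSO (12): 000, 001, 010, 011, 100, 101, 110, 111, 200, 201, 210, 211
target 000 ∈ {TSO,PSO}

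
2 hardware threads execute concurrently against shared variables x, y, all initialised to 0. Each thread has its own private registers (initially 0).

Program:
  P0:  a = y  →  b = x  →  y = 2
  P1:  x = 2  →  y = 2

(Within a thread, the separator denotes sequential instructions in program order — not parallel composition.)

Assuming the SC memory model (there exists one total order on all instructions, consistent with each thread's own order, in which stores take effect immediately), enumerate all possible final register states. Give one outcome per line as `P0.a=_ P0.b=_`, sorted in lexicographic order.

P0.a=0 P0.b=0
P0.a=0 P0.b=2
P0.a=2 P0.b=2

outcome vector order: (P0.a,P0.b)
|SC outcomes| = 3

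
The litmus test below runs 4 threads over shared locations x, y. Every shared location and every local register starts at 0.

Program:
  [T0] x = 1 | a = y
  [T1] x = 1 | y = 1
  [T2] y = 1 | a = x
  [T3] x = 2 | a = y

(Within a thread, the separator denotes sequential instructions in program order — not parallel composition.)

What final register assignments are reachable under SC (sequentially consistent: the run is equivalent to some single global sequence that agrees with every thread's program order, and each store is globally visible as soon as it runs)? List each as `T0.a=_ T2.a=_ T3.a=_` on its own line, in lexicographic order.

outcome vector order: (T0.a,T2.a,T3.a)
|SC outcomes| = 9

T0.a=0 T2.a=1 T3.a=0
T0.a=0 T2.a=1 T3.a=1
T0.a=0 T2.a=2 T3.a=0
T0.a=0 T2.a=2 T3.a=1
T0.a=1 T2.a=0 T3.a=1
T0.a=1 T2.a=1 T3.a=0
T0.a=1 T2.a=1 T3.a=1
T0.a=1 T2.a=2 T3.a=0
T0.a=1 T2.a=2 T3.a=1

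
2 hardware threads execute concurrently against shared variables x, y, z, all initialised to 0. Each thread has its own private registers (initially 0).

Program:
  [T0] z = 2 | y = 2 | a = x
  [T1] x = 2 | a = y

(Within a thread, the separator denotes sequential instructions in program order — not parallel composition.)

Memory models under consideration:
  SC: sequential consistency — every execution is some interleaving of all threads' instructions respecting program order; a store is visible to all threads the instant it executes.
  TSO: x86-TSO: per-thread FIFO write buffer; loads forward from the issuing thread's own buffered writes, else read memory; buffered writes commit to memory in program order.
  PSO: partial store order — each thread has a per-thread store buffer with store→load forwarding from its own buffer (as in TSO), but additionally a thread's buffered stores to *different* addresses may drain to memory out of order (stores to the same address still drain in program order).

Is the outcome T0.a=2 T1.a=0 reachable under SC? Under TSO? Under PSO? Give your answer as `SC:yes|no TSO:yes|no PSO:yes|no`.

SC:yes TSO:yes PSO:yes

outcome vector order: (T0.a,T1.a)
SC: 3 outcomes — {0/2 2/0 2/2}
TSO: 4 outcomes — {0/0 0/2 2/0 2/2}
PSO: 4 outcomes — {0/0 0/2 2/0 2/2}
target 2/0 ∈ {SC,TSO,PSO}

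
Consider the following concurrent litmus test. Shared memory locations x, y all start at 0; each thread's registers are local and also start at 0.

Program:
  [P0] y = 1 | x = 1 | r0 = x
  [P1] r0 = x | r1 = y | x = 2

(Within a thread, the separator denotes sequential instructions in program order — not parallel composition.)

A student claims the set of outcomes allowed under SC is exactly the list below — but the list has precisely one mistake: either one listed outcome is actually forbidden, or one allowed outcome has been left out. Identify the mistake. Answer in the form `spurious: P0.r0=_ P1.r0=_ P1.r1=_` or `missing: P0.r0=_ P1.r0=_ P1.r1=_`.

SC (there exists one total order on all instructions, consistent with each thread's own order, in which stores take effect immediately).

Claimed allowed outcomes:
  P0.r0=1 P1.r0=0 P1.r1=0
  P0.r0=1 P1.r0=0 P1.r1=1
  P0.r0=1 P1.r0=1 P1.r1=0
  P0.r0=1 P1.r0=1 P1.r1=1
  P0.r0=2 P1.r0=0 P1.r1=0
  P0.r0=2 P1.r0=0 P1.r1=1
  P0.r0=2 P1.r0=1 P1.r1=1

outcome vector order: (P0.r0,P1.r0,P1.r1)
[SC] allowed = {(1,0,0); (1,0,1); (1,1,1); (2,0,0); (2,0,1); (2,1,1)}
claimed∖SC = {(1,1,0)}

spurious: P0.r0=1 P1.r0=1 P1.r1=0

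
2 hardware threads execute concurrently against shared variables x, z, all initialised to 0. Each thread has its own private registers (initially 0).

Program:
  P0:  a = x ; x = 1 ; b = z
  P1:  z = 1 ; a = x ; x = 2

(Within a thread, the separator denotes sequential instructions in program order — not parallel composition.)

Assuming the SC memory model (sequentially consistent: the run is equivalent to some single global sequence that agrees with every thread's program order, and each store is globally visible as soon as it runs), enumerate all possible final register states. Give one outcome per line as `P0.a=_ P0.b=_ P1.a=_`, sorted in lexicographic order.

P0.a=0 P0.b=0 P1.a=1
P0.a=0 P0.b=1 P1.a=0
P0.a=0 P0.b=1 P1.a=1
P0.a=2 P0.b=1 P1.a=0

outcome vector order: (P0.a,P0.b,P1.a)
|SC outcomes| = 4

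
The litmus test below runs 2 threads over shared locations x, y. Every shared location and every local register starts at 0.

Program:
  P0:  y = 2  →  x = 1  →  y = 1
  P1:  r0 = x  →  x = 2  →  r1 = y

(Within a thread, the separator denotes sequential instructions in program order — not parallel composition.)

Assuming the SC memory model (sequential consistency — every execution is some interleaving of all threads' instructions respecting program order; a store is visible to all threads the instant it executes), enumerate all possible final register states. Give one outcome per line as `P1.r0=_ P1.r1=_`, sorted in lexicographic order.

P1.r0=0 P1.r1=0
P1.r0=0 P1.r1=1
P1.r0=0 P1.r1=2
P1.r0=1 P1.r1=1
P1.r0=1 P1.r1=2

outcome vector order: (P1.r0,P1.r1)
|SC outcomes| = 5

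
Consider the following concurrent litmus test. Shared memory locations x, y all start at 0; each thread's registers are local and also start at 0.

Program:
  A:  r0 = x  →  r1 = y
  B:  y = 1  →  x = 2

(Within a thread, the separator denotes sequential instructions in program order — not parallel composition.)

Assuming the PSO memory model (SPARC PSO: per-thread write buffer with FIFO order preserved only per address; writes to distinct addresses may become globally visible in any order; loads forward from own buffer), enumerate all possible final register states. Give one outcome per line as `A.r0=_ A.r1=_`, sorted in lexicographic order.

outcome vector order: (A.r0,A.r1)
|PSO outcomes| = 4

A.r0=0 A.r1=0
A.r0=0 A.r1=1
A.r0=2 A.r1=0
A.r0=2 A.r1=1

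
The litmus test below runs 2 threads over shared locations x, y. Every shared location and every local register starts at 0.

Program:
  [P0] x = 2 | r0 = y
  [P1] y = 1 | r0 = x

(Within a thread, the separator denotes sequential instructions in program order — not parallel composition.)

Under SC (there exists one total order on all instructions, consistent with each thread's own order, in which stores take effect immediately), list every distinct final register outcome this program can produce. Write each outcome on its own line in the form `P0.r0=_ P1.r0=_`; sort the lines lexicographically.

P0.r0=0 P1.r0=2
P0.r0=1 P1.r0=0
P0.r0=1 P1.r0=2

outcome vector order: (P0.r0,P1.r0)
|SC outcomes| = 3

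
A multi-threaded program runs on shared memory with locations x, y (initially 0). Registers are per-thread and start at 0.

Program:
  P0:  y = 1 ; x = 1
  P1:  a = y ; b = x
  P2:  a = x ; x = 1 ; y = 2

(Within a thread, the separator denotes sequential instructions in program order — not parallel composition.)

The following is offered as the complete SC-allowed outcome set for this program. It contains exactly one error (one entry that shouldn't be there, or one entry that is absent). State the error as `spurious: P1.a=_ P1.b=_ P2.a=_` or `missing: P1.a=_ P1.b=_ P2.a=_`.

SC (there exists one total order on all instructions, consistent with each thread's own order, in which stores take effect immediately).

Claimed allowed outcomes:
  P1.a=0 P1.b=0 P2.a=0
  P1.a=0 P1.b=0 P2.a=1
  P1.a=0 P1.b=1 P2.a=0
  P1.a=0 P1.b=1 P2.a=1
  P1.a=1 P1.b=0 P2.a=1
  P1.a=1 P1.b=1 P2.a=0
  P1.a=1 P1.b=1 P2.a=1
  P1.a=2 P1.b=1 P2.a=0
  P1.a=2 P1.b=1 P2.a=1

outcome vector order: (P1.a,P1.b,P2.a)
[SC] allowed = {000, 001, 010, 011, 100, 101, 110, 111, 210, 211}
SC∖claimed = {100}

missing: P1.a=1 P1.b=0 P2.a=0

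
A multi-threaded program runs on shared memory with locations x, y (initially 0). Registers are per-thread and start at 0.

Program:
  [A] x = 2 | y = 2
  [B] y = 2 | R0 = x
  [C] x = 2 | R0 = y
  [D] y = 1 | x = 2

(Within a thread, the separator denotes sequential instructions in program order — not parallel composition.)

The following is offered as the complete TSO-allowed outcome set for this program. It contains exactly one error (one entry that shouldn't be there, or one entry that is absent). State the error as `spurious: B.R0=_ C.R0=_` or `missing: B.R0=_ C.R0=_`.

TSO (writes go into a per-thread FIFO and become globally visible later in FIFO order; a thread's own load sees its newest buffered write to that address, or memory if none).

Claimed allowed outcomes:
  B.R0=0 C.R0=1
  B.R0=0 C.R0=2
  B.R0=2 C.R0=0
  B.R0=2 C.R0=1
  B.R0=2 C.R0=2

outcome vector order: (B.R0,C.R0)
[TSO] allowed = {<0 0> <0 1> <0 2> <2 0> <2 1> <2 2>}
TSO∖claimed = {<0 0>}

missing: B.R0=0 C.R0=0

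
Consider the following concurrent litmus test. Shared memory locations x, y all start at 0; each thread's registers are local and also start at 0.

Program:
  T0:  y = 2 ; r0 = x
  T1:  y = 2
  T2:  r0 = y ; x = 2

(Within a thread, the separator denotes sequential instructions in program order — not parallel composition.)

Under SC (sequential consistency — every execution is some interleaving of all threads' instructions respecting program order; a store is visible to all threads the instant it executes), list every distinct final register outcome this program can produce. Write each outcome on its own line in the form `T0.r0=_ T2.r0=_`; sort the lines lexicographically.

outcome vector order: (T0.r0,T2.r0)
|SC outcomes| = 4

T0.r0=0 T2.r0=0
T0.r0=0 T2.r0=2
T0.r0=2 T2.r0=0
T0.r0=2 T2.r0=2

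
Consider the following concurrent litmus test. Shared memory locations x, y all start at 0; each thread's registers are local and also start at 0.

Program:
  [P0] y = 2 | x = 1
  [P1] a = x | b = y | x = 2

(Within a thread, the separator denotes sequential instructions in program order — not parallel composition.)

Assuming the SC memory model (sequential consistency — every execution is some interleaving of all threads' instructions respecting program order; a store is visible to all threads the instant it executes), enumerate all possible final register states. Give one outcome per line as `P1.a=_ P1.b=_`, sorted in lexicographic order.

outcome vector order: (P1.a,P1.b)
|SC outcomes| = 3

P1.a=0 P1.b=0
P1.a=0 P1.b=2
P1.a=1 P1.b=2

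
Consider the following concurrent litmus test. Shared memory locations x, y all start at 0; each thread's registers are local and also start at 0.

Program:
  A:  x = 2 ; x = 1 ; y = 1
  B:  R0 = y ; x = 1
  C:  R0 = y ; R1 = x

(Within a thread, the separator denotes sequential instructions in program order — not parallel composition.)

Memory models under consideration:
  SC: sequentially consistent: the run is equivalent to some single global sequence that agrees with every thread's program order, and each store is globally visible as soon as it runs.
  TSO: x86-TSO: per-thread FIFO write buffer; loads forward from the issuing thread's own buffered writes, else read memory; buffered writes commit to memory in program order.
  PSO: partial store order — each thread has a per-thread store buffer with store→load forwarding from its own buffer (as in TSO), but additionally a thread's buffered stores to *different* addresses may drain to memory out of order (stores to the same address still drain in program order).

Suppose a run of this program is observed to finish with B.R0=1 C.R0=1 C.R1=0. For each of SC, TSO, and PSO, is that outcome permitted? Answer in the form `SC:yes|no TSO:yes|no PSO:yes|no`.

outcome vector order: (B.R0,C.R0,C.R1)
[SC] allowed = {<0 0 0>; <0 0 1>; <0 0 2>; <0 1 1>; <1 0 0>; <1 0 1>; <1 0 2>; <1 1 1>}
[TSO] allowed = {<0 0 0>; <0 0 1>; <0 0 2>; <0 1 1>; <1 0 0>; <1 0 1>; <1 0 2>; <1 1 1>}
[PSO] allowed = {<0 0 0>; <0 0 1>; <0 0 2>; <0 1 0>; <0 1 1>; <0 1 2>; <1 0 0>; <1 0 1>; <1 0 2>; <1 1 0>; <1 1 1>; <1 1 2>}
target <1 1 0> ∈ {PSO}

SC:no TSO:no PSO:yes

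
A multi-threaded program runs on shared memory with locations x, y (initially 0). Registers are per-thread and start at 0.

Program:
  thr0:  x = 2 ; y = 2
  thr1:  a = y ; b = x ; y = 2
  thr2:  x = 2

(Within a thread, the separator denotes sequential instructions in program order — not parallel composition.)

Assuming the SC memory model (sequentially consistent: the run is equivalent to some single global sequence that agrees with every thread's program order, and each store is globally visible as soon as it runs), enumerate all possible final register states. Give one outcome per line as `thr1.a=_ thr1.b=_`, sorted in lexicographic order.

thr1.a=0 thr1.b=0
thr1.a=0 thr1.b=2
thr1.a=2 thr1.b=2

outcome vector order: (thr1.a,thr1.b)
|SC outcomes| = 3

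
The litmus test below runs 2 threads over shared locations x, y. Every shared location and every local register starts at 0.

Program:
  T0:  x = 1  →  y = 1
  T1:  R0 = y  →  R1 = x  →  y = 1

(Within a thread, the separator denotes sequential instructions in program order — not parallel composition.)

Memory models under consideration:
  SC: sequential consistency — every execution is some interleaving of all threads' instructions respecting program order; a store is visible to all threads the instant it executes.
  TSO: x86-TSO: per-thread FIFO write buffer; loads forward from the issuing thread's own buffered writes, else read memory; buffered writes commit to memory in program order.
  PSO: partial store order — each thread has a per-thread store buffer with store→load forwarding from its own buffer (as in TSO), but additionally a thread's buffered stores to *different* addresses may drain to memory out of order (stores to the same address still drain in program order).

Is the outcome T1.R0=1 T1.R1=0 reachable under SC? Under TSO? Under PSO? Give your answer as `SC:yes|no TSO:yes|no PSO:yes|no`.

SC:no TSO:no PSO:yes

outcome vector order: (T1.R0,T1.R1)
SC: 3 outcomes — {00, 01, 11}
TSO: 3 outcomes — {00, 01, 11}
PSO: 4 outcomes — {00, 01, 10, 11}
target 10 ∈ {PSO}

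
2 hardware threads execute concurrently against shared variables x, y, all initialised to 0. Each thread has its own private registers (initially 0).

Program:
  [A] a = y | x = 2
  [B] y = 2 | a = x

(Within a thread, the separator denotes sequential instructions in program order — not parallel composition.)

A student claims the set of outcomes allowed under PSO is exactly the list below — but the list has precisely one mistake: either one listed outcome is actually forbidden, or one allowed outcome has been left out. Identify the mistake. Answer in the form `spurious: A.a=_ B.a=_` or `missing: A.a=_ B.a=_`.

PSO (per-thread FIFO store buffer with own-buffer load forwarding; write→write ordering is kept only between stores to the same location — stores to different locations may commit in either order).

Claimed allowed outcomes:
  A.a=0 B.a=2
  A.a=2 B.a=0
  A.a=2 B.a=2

missing: A.a=0 B.a=0

outcome vector order: (A.a,B.a)
[PSO] allowed = {<0 0> <0 2> <2 0> <2 2>}
PSO∖claimed = {<0 0>}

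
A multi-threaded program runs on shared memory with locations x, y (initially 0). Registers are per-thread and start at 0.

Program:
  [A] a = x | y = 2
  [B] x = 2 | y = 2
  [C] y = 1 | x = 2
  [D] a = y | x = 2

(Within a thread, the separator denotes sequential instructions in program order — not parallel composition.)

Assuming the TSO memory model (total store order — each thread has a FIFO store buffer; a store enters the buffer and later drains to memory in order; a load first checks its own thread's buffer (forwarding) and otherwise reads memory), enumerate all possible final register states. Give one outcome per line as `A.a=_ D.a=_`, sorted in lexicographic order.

outcome vector order: (A.a,D.a)
|TSO outcomes| = 6

A.a=0 D.a=0
A.a=0 D.a=1
A.a=0 D.a=2
A.a=2 D.a=0
A.a=2 D.a=1
A.a=2 D.a=2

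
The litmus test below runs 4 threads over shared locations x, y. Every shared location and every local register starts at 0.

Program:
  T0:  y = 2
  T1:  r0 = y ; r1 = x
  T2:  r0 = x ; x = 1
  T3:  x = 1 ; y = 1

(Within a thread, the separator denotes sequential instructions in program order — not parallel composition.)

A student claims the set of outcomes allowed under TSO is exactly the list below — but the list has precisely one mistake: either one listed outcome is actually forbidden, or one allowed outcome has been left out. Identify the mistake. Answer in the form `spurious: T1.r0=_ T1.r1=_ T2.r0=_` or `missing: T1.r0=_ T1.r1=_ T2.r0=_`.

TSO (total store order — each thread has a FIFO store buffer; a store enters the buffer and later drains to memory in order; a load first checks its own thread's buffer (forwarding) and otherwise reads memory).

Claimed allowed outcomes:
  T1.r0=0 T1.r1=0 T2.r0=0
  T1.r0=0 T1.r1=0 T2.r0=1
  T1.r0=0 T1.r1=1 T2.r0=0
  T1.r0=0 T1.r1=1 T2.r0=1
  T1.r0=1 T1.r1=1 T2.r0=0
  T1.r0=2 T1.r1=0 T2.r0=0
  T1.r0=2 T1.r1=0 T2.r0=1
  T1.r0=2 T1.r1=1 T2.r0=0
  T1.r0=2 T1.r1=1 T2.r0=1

outcome vector order: (T1.r0,T1.r1,T2.r0)
under TSO → <0 0 0>, <0 0 1>, <0 1 0>, <0 1 1>, <1 1 0>, <1 1 1>, <2 0 0>, <2 0 1>, <2 1 0>, <2 1 1>
TSO∖claimed = {<1 1 1>}

missing: T1.r0=1 T1.r1=1 T2.r0=1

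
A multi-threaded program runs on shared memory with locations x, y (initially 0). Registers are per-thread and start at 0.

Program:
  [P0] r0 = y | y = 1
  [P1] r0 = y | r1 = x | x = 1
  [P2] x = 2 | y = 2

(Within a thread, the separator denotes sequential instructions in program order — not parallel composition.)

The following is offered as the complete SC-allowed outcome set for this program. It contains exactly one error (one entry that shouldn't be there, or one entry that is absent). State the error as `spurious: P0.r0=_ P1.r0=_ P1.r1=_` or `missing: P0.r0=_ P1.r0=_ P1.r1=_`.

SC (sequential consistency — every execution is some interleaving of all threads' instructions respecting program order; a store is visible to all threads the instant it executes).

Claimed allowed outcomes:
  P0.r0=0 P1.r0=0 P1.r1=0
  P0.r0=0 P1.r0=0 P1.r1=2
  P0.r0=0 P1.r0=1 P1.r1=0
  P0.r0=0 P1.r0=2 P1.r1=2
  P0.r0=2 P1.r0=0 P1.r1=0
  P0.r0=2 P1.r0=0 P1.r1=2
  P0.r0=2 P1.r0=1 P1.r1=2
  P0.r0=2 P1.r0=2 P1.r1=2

outcome vector order: (P0.r0,P1.r0,P1.r1)
SC (9): 000 002 010 012 022 200 202 212 222
SC∖claimed = {012}

missing: P0.r0=0 P1.r0=1 P1.r1=2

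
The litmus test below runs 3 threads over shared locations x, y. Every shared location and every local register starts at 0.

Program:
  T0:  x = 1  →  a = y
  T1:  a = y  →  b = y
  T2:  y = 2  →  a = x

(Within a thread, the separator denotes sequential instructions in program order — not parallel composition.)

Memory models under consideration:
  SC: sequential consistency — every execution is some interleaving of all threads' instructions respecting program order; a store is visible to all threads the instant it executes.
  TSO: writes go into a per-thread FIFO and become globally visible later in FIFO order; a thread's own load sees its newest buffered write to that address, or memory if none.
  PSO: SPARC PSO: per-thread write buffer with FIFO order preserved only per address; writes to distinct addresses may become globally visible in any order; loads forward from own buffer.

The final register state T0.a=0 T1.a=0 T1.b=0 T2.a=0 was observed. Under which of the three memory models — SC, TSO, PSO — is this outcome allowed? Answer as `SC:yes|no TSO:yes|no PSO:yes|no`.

SC:no TSO:yes PSO:yes

outcome vector order: (T0.a,T1.a,T1.b,T2.a)
SC: 9 outcomes — {0/0/0/1, 0/0/2/1, 0/2/2/1, 2/0/0/0, 2/0/0/1, 2/0/2/0, 2/0/2/1, 2/2/2/0, 2/2/2/1}
TSO: 12 outcomes — {0/0/0/0, 0/0/0/1, 0/0/2/0, 0/0/2/1, 0/2/2/0, 0/2/2/1, 2/0/0/0, 2/0/0/1, 2/0/2/0, 2/0/2/1, 2/2/2/0, 2/2/2/1}
PSO: 12 outcomes — {0/0/0/0, 0/0/0/1, 0/0/2/0, 0/0/2/1, 0/2/2/0, 0/2/2/1, 2/0/0/0, 2/0/0/1, 2/0/2/0, 2/0/2/1, 2/2/2/0, 2/2/2/1}
target 0/0/0/0 ∈ {TSO,PSO}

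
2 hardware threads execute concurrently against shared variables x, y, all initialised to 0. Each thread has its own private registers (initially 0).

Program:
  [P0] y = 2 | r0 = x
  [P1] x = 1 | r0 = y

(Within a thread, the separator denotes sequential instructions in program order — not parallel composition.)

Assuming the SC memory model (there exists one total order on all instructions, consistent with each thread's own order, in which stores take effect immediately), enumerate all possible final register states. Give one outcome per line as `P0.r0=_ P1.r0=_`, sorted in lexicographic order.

P0.r0=0 P1.r0=2
P0.r0=1 P1.r0=0
P0.r0=1 P1.r0=2

outcome vector order: (P0.r0,P1.r0)
|SC outcomes| = 3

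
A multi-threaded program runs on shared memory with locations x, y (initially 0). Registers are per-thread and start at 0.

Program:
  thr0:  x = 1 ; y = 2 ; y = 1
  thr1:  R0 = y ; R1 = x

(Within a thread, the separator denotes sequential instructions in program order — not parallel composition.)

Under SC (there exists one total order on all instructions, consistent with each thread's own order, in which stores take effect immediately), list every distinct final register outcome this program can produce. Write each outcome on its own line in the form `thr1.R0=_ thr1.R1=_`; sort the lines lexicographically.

thr1.R0=0 thr1.R1=0
thr1.R0=0 thr1.R1=1
thr1.R0=1 thr1.R1=1
thr1.R0=2 thr1.R1=1

outcome vector order: (thr1.R0,thr1.R1)
|SC outcomes| = 4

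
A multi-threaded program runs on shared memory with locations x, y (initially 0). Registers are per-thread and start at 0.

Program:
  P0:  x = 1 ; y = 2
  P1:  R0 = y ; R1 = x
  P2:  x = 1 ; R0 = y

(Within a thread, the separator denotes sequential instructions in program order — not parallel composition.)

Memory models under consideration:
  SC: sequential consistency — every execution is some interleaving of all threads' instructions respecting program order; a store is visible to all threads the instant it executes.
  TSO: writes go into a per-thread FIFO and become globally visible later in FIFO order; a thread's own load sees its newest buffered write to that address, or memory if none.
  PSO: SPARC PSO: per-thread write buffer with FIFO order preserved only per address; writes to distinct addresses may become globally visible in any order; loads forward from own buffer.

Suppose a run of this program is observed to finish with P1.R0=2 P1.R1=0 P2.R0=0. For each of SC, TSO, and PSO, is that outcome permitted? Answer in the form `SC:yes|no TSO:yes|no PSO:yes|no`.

outcome vector order: (P1.R0,P1.R1,P2.R0)
[SC] allowed = {(0,0,0); (0,0,2); (0,1,0); (0,1,2); (2,1,0); (2,1,2)}
[TSO] allowed = {(0,0,0); (0,0,2); (0,1,0); (0,1,2); (2,1,0); (2,1,2)}
[PSO] allowed = {(0,0,0); (0,0,2); (0,1,0); (0,1,2); (2,0,0); (2,0,2); (2,1,0); (2,1,2)}
target (2,0,0) ∈ {PSO}

SC:no TSO:no PSO:yes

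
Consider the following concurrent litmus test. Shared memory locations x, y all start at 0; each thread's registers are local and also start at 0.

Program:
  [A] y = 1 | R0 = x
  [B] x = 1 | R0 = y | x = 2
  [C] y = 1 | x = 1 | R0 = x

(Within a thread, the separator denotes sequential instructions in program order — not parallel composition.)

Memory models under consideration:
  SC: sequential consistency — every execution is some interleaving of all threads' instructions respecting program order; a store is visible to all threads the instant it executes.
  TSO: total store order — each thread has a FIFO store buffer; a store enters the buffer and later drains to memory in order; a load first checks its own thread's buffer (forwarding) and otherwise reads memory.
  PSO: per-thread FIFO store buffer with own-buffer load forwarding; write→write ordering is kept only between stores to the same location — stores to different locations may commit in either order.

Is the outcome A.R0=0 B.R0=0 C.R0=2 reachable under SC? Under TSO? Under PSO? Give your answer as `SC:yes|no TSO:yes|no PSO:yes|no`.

outcome vector order: (A.R0,B.R0,C.R0)
SC: 10 outcomes — {0/1/1; 0/1/2; 1/0/1; 1/0/2; 1/1/1; 1/1/2; 2/0/1; 2/0/2; 2/1/1; 2/1/2}
TSO: 12 outcomes — {0/0/1; 0/0/2; 0/1/1; 0/1/2; 1/0/1; 1/0/2; 1/1/1; 1/1/2; 2/0/1; 2/0/2; 2/1/1; 2/1/2}
PSO: 12 outcomes — {0/0/1; 0/0/2; 0/1/1; 0/1/2; 1/0/1; 1/0/2; 1/1/1; 1/1/2; 2/0/1; 2/0/2; 2/1/1; 2/1/2}
target 0/0/2 ∈ {TSO,PSO}

SC:no TSO:yes PSO:yes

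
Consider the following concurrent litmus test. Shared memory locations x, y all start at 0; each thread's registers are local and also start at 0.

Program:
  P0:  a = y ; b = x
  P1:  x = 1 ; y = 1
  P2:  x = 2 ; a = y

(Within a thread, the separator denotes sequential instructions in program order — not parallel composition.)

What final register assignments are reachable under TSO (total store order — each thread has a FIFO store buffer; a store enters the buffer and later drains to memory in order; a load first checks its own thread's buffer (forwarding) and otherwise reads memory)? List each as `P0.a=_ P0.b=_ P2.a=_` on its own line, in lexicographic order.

outcome vector order: (P0.a,P0.b,P2.a)
|TSO outcomes| = 10

P0.a=0 P0.b=0 P2.a=0
P0.a=0 P0.b=0 P2.a=1
P0.a=0 P0.b=1 P2.a=0
P0.a=0 P0.b=1 P2.a=1
P0.a=0 P0.b=2 P2.a=0
P0.a=0 P0.b=2 P2.a=1
P0.a=1 P0.b=1 P2.a=0
P0.a=1 P0.b=1 P2.a=1
P0.a=1 P0.b=2 P2.a=0
P0.a=1 P0.b=2 P2.a=1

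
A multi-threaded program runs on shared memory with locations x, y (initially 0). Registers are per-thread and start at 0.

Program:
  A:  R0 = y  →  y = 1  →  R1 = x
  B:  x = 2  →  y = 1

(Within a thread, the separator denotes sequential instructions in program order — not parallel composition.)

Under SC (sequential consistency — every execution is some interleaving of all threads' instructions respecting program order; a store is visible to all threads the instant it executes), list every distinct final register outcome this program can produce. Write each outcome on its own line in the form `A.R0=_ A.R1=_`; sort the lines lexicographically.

A.R0=0 A.R1=0
A.R0=0 A.R1=2
A.R0=1 A.R1=2

outcome vector order: (A.R0,A.R1)
|SC outcomes| = 3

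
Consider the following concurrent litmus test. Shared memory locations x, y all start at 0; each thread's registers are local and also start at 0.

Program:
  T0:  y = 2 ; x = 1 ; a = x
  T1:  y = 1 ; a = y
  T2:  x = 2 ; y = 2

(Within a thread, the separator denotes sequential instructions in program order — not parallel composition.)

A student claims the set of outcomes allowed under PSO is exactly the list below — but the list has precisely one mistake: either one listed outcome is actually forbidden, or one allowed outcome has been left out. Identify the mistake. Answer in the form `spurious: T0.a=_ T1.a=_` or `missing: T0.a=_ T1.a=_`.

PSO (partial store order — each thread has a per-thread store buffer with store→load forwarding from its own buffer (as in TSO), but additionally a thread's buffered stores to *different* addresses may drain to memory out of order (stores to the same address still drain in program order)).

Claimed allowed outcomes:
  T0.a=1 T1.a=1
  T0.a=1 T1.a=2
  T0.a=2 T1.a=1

missing: T0.a=2 T1.a=2

outcome vector order: (T0.a,T1.a)
PSO: 4 outcomes — {11, 12, 21, 22}
PSO∖claimed = {22}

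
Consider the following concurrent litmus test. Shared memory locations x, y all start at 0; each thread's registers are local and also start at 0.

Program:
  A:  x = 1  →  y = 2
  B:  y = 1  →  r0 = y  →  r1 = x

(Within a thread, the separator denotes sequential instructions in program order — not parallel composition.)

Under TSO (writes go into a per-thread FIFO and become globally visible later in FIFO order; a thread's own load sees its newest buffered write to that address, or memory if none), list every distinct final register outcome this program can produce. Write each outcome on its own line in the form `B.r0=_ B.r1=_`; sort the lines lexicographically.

B.r0=1 B.r1=0
B.r0=1 B.r1=1
B.r0=2 B.r1=1

outcome vector order: (B.r0,B.r1)
|TSO outcomes| = 3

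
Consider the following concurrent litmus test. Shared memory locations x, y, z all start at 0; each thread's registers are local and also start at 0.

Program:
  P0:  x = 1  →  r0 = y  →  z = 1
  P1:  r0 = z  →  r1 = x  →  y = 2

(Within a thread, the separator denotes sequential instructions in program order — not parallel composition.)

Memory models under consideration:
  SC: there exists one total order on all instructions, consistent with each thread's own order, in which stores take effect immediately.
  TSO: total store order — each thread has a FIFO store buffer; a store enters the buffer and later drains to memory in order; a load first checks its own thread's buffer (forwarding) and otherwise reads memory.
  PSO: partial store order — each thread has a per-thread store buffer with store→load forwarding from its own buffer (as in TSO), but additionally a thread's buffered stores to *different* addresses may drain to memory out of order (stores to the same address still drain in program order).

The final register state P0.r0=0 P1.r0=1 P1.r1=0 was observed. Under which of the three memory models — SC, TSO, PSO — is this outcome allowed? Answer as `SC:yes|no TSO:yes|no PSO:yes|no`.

outcome vector order: (P0.r0,P1.r0,P1.r1)
SC (5): <0 0 0>; <0 0 1>; <0 1 1>; <2 0 0>; <2 0 1>
TSO (5): <0 0 0>; <0 0 1>; <0 1 1>; <2 0 0>; <2 0 1>
PSO (6): <0 0 0>; <0 0 1>; <0 1 0>; <0 1 1>; <2 0 0>; <2 0 1>
target <0 1 0> ∈ {PSO}

SC:no TSO:no PSO:yes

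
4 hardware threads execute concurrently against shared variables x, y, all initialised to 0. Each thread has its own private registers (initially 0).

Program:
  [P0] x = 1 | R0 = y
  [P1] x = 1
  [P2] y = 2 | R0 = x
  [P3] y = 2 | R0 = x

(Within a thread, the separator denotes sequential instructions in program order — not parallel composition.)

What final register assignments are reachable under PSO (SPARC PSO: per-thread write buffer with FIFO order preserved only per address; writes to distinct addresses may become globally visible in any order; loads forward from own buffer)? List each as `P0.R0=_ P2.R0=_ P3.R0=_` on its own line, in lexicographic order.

outcome vector order: (P0.R0,P2.R0,P3.R0)
|PSO outcomes| = 8

P0.R0=0 P2.R0=0 P3.R0=0
P0.R0=0 P2.R0=0 P3.R0=1
P0.R0=0 P2.R0=1 P3.R0=0
P0.R0=0 P2.R0=1 P3.R0=1
P0.R0=2 P2.R0=0 P3.R0=0
P0.R0=2 P2.R0=0 P3.R0=1
P0.R0=2 P2.R0=1 P3.R0=0
P0.R0=2 P2.R0=1 P3.R0=1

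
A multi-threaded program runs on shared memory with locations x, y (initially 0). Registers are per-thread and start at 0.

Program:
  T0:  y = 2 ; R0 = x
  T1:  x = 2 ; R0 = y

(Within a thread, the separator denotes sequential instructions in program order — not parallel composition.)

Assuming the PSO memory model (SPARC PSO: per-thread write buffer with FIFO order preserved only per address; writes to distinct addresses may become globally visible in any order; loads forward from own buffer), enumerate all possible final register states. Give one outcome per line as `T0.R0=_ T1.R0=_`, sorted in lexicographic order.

T0.R0=0 T1.R0=0
T0.R0=0 T1.R0=2
T0.R0=2 T1.R0=0
T0.R0=2 T1.R0=2

outcome vector order: (T0.R0,T1.R0)
|PSO outcomes| = 4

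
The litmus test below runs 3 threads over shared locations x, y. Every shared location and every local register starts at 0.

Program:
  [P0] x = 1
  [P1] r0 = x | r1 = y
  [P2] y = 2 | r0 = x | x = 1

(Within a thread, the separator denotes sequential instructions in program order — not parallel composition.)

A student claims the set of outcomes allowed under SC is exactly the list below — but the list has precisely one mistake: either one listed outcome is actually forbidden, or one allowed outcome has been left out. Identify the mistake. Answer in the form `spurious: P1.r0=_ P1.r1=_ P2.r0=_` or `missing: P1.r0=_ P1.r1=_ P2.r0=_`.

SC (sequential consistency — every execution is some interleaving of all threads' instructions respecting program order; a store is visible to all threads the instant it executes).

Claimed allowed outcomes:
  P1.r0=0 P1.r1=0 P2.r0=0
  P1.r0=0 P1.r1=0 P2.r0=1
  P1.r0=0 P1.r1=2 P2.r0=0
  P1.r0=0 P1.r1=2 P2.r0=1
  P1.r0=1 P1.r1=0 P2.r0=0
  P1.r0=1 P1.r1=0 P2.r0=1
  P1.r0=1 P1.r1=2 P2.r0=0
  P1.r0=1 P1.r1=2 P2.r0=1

spurious: P1.r0=1 P1.r1=0 P2.r0=0

outcome vector order: (P1.r0,P1.r1,P2.r0)
[SC] allowed = {<0 0 0>, <0 0 1>, <0 2 0>, <0 2 1>, <1 0 1>, <1 2 0>, <1 2 1>}
claimed∖SC = {<1 0 0>}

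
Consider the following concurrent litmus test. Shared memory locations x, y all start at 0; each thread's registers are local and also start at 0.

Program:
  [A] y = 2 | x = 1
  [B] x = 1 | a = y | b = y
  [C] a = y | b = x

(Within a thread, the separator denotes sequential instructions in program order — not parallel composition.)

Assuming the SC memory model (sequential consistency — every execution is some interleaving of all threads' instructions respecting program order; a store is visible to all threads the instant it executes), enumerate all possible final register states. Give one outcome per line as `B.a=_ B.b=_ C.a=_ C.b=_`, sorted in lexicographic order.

B.a=0 B.b=0 C.a=0 C.b=0
B.a=0 B.b=0 C.a=0 C.b=1
B.a=0 B.b=0 C.a=2 C.b=1
B.a=0 B.b=2 C.a=0 C.b=0
B.a=0 B.b=2 C.a=0 C.b=1
B.a=0 B.b=2 C.a=2 C.b=1
B.a=2 B.b=2 C.a=0 C.b=0
B.a=2 B.b=2 C.a=0 C.b=1
B.a=2 B.b=2 C.a=2 C.b=0
B.a=2 B.b=2 C.a=2 C.b=1

outcome vector order: (B.a,B.b,C.a,C.b)
|SC outcomes| = 10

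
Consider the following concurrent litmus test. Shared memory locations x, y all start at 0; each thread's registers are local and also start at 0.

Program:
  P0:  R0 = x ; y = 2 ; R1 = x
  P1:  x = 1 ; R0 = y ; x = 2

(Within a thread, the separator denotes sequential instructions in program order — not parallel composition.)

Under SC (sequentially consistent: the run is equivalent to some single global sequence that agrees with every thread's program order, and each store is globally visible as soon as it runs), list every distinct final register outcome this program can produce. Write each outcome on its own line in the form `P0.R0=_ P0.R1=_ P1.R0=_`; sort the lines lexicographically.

outcome vector order: (P0.R0,P0.R1,P1.R0)
|SC outcomes| = 10

P0.R0=0 P0.R1=0 P1.R0=2
P0.R0=0 P0.R1=1 P1.R0=0
P0.R0=0 P0.R1=1 P1.R0=2
P0.R0=0 P0.R1=2 P1.R0=0
P0.R0=0 P0.R1=2 P1.R0=2
P0.R0=1 P0.R1=1 P1.R0=0
P0.R0=1 P0.R1=1 P1.R0=2
P0.R0=1 P0.R1=2 P1.R0=0
P0.R0=1 P0.R1=2 P1.R0=2
P0.R0=2 P0.R1=2 P1.R0=0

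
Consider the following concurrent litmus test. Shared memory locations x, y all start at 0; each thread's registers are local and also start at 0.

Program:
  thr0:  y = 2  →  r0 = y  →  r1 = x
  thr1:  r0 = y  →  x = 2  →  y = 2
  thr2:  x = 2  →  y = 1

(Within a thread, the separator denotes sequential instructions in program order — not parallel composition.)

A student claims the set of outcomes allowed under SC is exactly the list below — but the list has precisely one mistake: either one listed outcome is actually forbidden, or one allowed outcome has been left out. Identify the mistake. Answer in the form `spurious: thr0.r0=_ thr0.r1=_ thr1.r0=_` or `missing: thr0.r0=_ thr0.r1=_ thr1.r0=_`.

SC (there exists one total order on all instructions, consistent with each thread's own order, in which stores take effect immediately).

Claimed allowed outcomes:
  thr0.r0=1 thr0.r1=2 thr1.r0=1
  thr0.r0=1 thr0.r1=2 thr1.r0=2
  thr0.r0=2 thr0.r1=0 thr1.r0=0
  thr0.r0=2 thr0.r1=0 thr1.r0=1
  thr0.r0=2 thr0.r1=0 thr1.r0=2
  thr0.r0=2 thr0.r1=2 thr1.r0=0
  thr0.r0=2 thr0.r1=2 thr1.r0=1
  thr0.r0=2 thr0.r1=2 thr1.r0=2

missing: thr0.r0=1 thr0.r1=2 thr1.r0=0

outcome vector order: (thr0.r0,thr0.r1,thr1.r0)
[SC] allowed = {1/2/0; 1/2/1; 1/2/2; 2/0/0; 2/0/1; 2/0/2; 2/2/0; 2/2/1; 2/2/2}
SC∖claimed = {1/2/0}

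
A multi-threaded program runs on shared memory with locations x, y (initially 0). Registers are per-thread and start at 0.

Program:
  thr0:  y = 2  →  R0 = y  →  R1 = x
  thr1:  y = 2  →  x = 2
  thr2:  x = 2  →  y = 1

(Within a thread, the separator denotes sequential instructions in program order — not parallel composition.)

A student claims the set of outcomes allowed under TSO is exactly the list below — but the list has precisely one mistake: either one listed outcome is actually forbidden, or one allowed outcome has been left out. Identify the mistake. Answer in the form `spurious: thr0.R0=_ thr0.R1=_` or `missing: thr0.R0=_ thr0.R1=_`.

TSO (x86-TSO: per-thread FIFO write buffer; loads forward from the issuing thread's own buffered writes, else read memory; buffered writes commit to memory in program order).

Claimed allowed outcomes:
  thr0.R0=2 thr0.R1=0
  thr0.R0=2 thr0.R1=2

missing: thr0.R0=1 thr0.R1=2

outcome vector order: (thr0.R0,thr0.R1)
[TSO] allowed = {1/2 2/0 2/2}
TSO∖claimed = {1/2}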